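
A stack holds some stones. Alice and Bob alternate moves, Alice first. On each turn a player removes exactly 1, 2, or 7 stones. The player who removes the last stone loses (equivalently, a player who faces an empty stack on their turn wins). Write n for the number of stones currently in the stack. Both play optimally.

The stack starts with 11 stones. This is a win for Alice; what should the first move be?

Remove 1, leaving 10.

Build the W/L table. Terminal = W. A non-terminal position is W if it has a move to some L; otherwise it is L.
n=0: no move; the opponent has just taken the last stone and therefore loses → W
n=1: →0(W) only, which is W, so L
n=2: →1(L), so W
n=3: →1(L), so W
n=4: →3(W), 2(W) — all W, so L
n=5: →4(L), so W
n=6: →4(L), so W
n=7: →6(W), 5(W), 0(W) — all W, so L
n=8: →7(L), so W
n=9: →7(L), so W
n=10: →9(W), 8(W), 3(W) — all W, so L
n=11: →10(L), so W
From 11, the L positions reachable in one move are: 10, 4. Any move reaching one of these is winning.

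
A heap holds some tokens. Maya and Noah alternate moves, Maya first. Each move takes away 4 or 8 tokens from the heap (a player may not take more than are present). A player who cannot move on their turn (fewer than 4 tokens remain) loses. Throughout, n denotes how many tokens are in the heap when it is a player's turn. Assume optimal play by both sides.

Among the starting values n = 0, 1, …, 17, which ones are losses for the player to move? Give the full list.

Use the standard recursion: the mover loses at a terminal position; elsewhere, the mover wins exactly when some move hands the opponent an L position.
n=0: no move → L
n=1: no move → L
n=2: no move → L
n=3: no move → L
n=4: reaches L-position 0 → W
n=5: reaches L-position 1 → W
n=6: reaches L-position 2 → W
n=7: reaches L-position 3 → W
n=8: reaches L-position 0 → W
n=9: reaches L-position 1 → W
n=10: reaches L-position 2 → W
n=11: reaches L-position 3 → W
n=12: only reaches 8(W), 4(W), all W → L
n=13: only reaches 9(W), 5(W), all W → L
n=14: only reaches 10(W), 6(W), all W → L
n=15: only reaches 11(W), 7(W), all W → L
n=16: reaches L-position 12 → W
n=17: reaches L-position 13 → W
Reading off the rows marked L gives the requested list; there are 8 such values of n.

0, 1, 2, 3, 12, 13, 14, 15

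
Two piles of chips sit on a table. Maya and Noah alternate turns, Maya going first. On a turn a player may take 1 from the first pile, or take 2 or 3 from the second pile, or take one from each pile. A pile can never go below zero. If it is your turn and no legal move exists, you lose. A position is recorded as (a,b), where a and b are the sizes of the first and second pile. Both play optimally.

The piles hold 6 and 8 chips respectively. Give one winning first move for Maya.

Move to (6,6).

Work bottom-up. With no move the player to move loses. Otherwise the position is W if at least one move leads to an L position for the opponent, and L if every move leads to a W.
No move ever increases a pile, so every position that can arise here has a ≤ 6 and b ≤ 8; it is enough to label the cells with 0 ≤ a ≤ 6 and 0 ≤ b ≤ 8.
Every move lowers a or b (never raises either), so fill the grid row by row in increasing a, and left to right within a row: each cell's successors are then already labelled.
      b=0  b=1  b=2  b=3  b=4  b=5  b=6  b=7  b=8
a=0:    L    L    W    W    W    L    L    W    W
a=1:    W    W    W    L    L    W    W    W    L
a=2:    L    L    W    W    W    W    L    L    W
a=3:    W    W    W    L    L    W    W    W    W
a=4:    L    L    W    W    W    W    L    L    W
a=5:    W    W    W    L    L    W    W    W    W
a=6:    L    L    W    W    W    W    L    L    W
Cells with no legal move (terminal, hence L): (0,0), (0,1).
The remaining L cells, each justified by listing all of its moves:
(0,5): moves to (0,3)(W), (0,2)(W); every one is W ⇒ L
(0,6): moves to (0,4)(W), (0,3)(W); every one is W ⇒ L
(1,3): moves to (0,3)(W), (1,1)(W), (1,0)(W), (0,2)(W); every one is W ⇒ L
(1,4): moves to (0,4)(W), (1,2)(W), (1,1)(W), (0,3)(W); every one is W ⇒ L
(1,8): moves to (0,8)(W), (1,6)(W), (1,5)(W), (0,7)(W); every one is W ⇒ L
(2,0): the only move is to (1,0)(W), a W ⇒ L
(2,1): moves to (1,1)(W), (1,0)(W); every one is W ⇒ L
(2,6): moves to (1,6)(W), (2,4)(W), (2,3)(W), (1,5)(W); every one is W ⇒ L
(2,7): moves to (1,7)(W), (2,5)(W), (2,4)(W), (1,6)(W); every one is W ⇒ L
(3,3): moves to (2,3)(W), (3,1)(W), (3,0)(W), (2,2)(W); every one is W ⇒ L
(3,4): moves to (2,4)(W), (3,2)(W), (3,1)(W), (2,3)(W); every one is W ⇒ L
(4,0): the only move is to (3,0)(W), a W ⇒ L
(4,1): moves to (3,1)(W), (3,0)(W); every one is W ⇒ L
(4,6): moves to (3,6)(W), (4,4)(W), (4,3)(W), (3,5)(W); every one is W ⇒ L
(4,7): moves to (3,7)(W), (4,5)(W), (4,4)(W), (3,6)(W); every one is W ⇒ L
(5,3): moves to (4,3)(W), (5,1)(W), (5,0)(W), (4,2)(W); every one is W ⇒ L
(5,4): moves to (4,4)(W), (5,2)(W), (5,1)(W), (4,3)(W); every one is W ⇒ L
(6,0): the only move is to (5,0)(W), a W ⇒ L
(6,1): moves to (5,1)(W), (5,0)(W); every one is W ⇒ L
(6,6): moves to (5,6)(W), (6,4)(W), (6,3)(W), (5,5)(W); every one is W ⇒ L
(6,7): moves to (5,7)(W), (6,5)(W), (6,4)(W), (5,6)(W); every one is W ⇒ L
Every other cell has at least one move into one of the L cells above, so it is W.
From (6,8), the L positions reachable in one move are: (6,6).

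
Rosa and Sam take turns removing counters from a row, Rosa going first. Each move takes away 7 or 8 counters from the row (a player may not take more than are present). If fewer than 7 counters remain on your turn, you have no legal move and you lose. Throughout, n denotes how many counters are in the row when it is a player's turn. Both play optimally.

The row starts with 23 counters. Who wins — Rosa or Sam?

Label each position W (a win for the player to move) or L (a loss). A position with no legal move is L; any other position is W exactly when some move reaches an L, and L when every move reaches a W.
n=0: no move → L
n=1: no move → L
n=2: no move → L
n=3: no move → L
n=4: no move → L
n=5: no move → L
n=6: no move → L
n=7: reaches L-position 0 → W
n=8: reaches L-position 1 → W
n=9: reaches L-position 2 → W
n=10: reaches L-position 3 → W
n=11: reaches L-position 4 → W
n=12: reaches L-position 5 → W
n=13: reaches L-position 6 → W
n=14: reaches L-position 6 → W
n=15: only reaches 8(W), 7(W), all W → L
n=16: only reaches 9(W), 8(W), all W → L
n=17: only reaches 10(W), 9(W), all W → L
n=18: only reaches 11(W), 10(W), all W → L
n=19: only reaches 12(W), 11(W), all W → L
n=20: only reaches 13(W), 12(W), all W → L
n=21: only reaches 14(W), 13(W), all W → L
n=22: reaches L-position 15 → W
n=23: reaches L-position 16 → W
From 23 Rosa can remove 7, leaving 16, reaching an L position.

Rosa wins.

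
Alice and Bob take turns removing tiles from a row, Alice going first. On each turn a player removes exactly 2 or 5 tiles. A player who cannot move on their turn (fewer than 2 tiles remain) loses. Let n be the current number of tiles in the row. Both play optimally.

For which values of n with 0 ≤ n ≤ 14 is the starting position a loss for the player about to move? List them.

Compute win/loss labels from the base case upward. A position with no move is L. Any other position is W if it can reach an L in one move, else L.
n=0: no move → L
n=1: no move → L
n=2: W (go to 0, an L position)
n=3: W (go to 1, an L position)
n=4: L (sole option 2(W) is W)
n=5: W (go to 0, an L position)
n=6: W (go to 4, an L position)
n=7: L (options 5(W), 2(W) are all W)
n=8: L (options 6(W), 3(W) are all W)
n=9: W (go to 7, an L position)
n=10: W (go to 8, an L position)
n=11: L (options 9(W), 6(W) are all W)
n=12: W (go to 7, an L position)
n=13: W (go to 11, an L position)
n=14: L (options 12(W), 9(W) are all W)
Reading off the rows marked L gives the requested list; there are 7 such values of n.

0, 1, 4, 7, 8, 11, 14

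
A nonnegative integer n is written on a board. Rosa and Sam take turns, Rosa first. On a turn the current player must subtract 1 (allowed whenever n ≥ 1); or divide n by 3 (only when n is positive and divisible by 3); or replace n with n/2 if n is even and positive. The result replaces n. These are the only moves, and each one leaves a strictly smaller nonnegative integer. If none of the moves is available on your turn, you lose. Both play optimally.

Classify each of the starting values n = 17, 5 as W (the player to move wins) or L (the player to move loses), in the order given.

17: W, 5: L

Build the W/L table. Terminal = L. A non-terminal position is W if it has a move to some L; otherwise it is L.
n=0: no move → L
n=1: W (go to 0, an L position)
n=2: L (sole option 1(W) is W)
n=3: W (go to 2, an L position)
n=4: W (go to 2, an L position)
n=5: L (sole option 4(W) is W)
n=6: W (go to 2, an L position)
n=7: L (sole option 6(W) is W)
n=8: W (go to 7, an L position)
n=9: L (options 3(W), 8(W) are all W)
n=10: W (go to 5, an L position)
n=11: L (sole option 10(W) is W)
n=12: W (go to 11, an L position)
n=13: L (sole option 12(W) is W)
n=14: W (go to 7, an L position)
n=15: W (go to 5, an L position)
n=16: L (options 8(W), 15(W) are all W)
n=17: W (go to 16, an L position)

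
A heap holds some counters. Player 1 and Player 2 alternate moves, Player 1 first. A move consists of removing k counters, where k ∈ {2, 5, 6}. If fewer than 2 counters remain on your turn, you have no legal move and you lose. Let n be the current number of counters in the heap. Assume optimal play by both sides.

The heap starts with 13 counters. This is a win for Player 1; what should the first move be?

Compute win/loss labels from the base case upward. A position with no move is L. Any other position is W if it can reach an L in one move, else L.
n=0: no move → L
n=1: no move → L
n=2: →0(L), so W
n=3: →1(L), so W
n=4: →2(W) only, which is W, so L
n=5: →0(L), so W
n=6: →4(L), so W
n=7: →1(L), so W
n=8: →6(W), 3(W), 2(W) — all W, so L
n=9: →4(L), so W
n=10: →8(L), so W
n=11: →9(W), 6(W), 5(W) — all W, so L
n=12: →10(W), 7(W), 6(W) — all W, so L
n=13: →11(L), so W
From 13, the L positions reachable in one move are: 11, 8. Any move reaching one of these is winning.

Remove 2, leaving 11.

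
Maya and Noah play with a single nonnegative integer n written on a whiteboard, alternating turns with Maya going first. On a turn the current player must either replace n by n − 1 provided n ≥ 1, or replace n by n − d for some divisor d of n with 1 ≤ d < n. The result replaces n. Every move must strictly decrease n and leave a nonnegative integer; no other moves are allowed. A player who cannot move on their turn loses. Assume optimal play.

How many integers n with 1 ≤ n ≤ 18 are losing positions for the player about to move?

8

Label each position W (a win for the player to move) or L (a loss). A position with no legal move is L; any other position is W exactly when some move reaches an L, and L when every move reaches a W.
n=0: no move → L
n=1: →0(L), so W
n=2: →1(W) only, which is W, so L
n=3: →2(L), so W
n=4: →2(L), so W
n=5: →4(W) only, which is W, so L
n=6: →5(L), so W
n=7: →6(W) only, which is W, so L
n=8: →7(L), so W
n=9: →6(W), 8(W) — all W, so L
n=10: →5(L), so W
n=11: →10(W) only, which is W, so L
n=12: →9(L), so W
n=13: →12(W) only, which is W, so L
n=14: →7(L), so W
n=15: →10(W), 12(W), 14(W) — all W, so L
n=16: →15(L), so W
n=17: →16(W) only, which is W, so L
n=18: →9(L), so W
L entries with 1 ≤ n ≤ 18 (n=0 is outside the asked range and is not counted): n = 2, 5, 7, 9, 11, 13, 15, 17; that makes 8.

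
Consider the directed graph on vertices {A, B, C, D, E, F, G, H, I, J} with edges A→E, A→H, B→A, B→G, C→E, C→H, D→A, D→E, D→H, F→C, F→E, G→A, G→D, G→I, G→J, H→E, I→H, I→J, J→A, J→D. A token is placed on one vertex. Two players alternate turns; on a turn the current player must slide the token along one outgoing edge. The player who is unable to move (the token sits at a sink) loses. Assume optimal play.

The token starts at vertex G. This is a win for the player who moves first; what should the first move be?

Compute win/loss labels from the base case upward. A position with no move is L. Any other position is W if it can reach an L in one move, else L.
Every edge goes from a vertex to one that appears earlier in the order E, H, A, D, J, I, C, G, B, F, so processing vertices in that order labels each vertex after all of its successors.
E: no outgoing edge → L
H: →E(L), so W
A: →E(L), so W
D: →E(L), so W
J: →D(W), A(W) — all W, so L
I: →J(L), so W
C: →E(L), so W
G: →J(L), so W
B: →G(W), A(W) — all W, so L
F: →E(L), so W
From G, the L positions reachable in one move are: J.

Move to J.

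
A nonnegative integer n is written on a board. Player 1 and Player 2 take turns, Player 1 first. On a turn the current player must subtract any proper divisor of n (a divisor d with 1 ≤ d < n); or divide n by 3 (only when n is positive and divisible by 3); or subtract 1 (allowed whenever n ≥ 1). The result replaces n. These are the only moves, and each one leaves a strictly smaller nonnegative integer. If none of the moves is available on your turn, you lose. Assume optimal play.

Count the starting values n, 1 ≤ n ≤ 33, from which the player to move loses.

12

Work bottom-up. With no move the player to move loses. Otherwise the position is W if at least one move leads to an L position for the opponent, and L if every move leads to a W.
n=0: no move → L
n=1: W (go to 0, an L position)
n=2: L (sole option 1(W) is W)
n=3: W (go to 2, an L position)
n=4: W (go to 2, an L position)
n=5: L (sole option 4(W) is W)
n=6: W (go to 2, an L position)
n=7: L (sole option 6(W) is W)
n=8: W (go to 7, an L position)
n=9: L (options 3(W), 6(W), 8(W) are all W)
n=10: W (go to 5, an L position)
n=11: L (sole option 10(W) is W)
n=12: W (go to 9, an L position)
n=13: L (sole option 12(W) is W)
n=14: W (go to 7, an L position)
n=15: W (go to 5, an L position)
n=16: L (options 8(W), 12(W), 14(W), 15(W) are all W)
n=17: W (go to 16, an L position)
n=18: W (go to 9, an L position)
n=19: L (sole option 18(W) is W)
n=20: W (go to 16, an L position)
n=21: W (go to 7, an L position)
n=22: W (go to 11, an L position)
n=23: L (sole option 22(W) is W)
n=24: W (go to 16, an L position)
n=25: L (options 20(W), 24(W) are all W)
n=26: W (go to 13, an L position)
n=27: W (go to 9, an L position)
n=28: L (options 14(W), 21(W), 24(W), 26(W), 27(W) are all W)
n=29: W (go to 28, an L position)
n=30: W (go to 25, an L position)
n=31: L (sole option 30(W) is W)
n=32: W (go to 16, an L position)
n=33: W (go to 11, an L position)
L entries with 1 ≤ n ≤ 33 (n=0 is outside the asked range and is not counted): n = 2, 5, 7, 9, 11, 13, 16, 19, 23, 25, 28, 31; that makes 12.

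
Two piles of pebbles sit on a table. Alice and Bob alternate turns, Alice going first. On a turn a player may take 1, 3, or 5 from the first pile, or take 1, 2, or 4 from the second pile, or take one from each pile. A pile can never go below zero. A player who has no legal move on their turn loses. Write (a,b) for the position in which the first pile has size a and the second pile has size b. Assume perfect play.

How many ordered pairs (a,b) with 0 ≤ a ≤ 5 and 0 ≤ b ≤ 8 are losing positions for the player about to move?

14

Label each position W (a win for the player to move) or L (a loss). A position with no legal move is L; any other position is W exactly when some move reaches an L, and L when every move reaches a W.
Every move lowers a or b (never raises either), so fill the grid row by row in increasing a, and left to right within a row: each cell's successors are then already labelled.
      b=0  b=1  b=2  b=3  b=4  b=5  b=6  b=7  b=8
a=0:    L    W    W    L    W    W    L    W    W
a=1:    W    W    L    W    W    L    W    W    L
a=2:    L    W    W    W    W    W    W    L    W
a=3:    W    W    L    W    W    L    W    W    W
a=4:    L    W    W    W    W    W    W    L    W
a=5:    W    W    L    W    W    L    W    W    W
Cells with no legal move (terminal, hence L): (0,0).
The remaining L cells, each justified by listing all of its moves:
(0,3): moves to (0,2)(W), (0,1)(W); every one is W ⇒ L
(0,6): moves to (0,5)(W), (0,4)(W), (0,2)(W); every one is W ⇒ L
(1,2): moves to (0,2)(W), (1,1)(W), (1,0)(W), (0,1)(W); every one is W ⇒ L
(1,5): moves to (0,5)(W), (1,4)(W), (1,3)(W), (1,1)(W), (0,4)(W); every one is W ⇒ L
(1,8): moves to (0,8)(W), (1,7)(W), (1,6)(W), (1,4)(W), (0,7)(W); every one is W ⇒ L
(2,0): the only move is to (1,0)(W), a W ⇒ L
(2,7): moves to (1,7)(W), (2,6)(W), (2,5)(W), (2,3)(W), (1,6)(W); every one is W ⇒ L
(3,2): moves to (2,2)(W), (0,2)(W), (3,1)(W), (3,0)(W), (2,1)(W); every one is W ⇒ L
(3,5): moves to (2,5)(W), (0,5)(W), (3,4)(W), (3,3)(W), (3,1)(W), (2,4)(W); every one is W ⇒ L
(4,0): moves to (3,0)(W), (1,0)(W); every one is W ⇒ L
(4,7): moves to (3,7)(W), (1,7)(W), (4,6)(W), (4,5)(W), (4,3)(W), (3,6)(W); every one is W ⇒ L
(5,2): moves to (4,2)(W), (2,2)(W), (0,2)(W), (5,1)(W), (5,0)(W), (4,1)(W); every one is W ⇒ L
(5,5): moves to (4,5)(W), (2,5)(W), (0,5)(W), (5,4)(W), (5,3)(W), (5,1)(W), (4,4)(W); every one is W ⇒ L
Every other cell has at least one move into one of the L cells above, so it is W.
L cells per row: a=0: 3, a=1: 3, a=2: 2, a=3: 2, a=4: 2, a=5: 2; total 14.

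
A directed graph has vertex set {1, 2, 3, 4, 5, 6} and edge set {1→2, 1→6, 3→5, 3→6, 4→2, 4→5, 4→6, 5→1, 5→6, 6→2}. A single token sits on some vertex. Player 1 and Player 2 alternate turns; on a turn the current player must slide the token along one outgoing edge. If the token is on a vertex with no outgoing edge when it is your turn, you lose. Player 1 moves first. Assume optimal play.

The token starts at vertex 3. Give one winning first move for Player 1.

Move to 5.

Positions with no move are L. A position that does have a move is losing for the player to move precisely when every available move leads to a winning position for the opponent. Fill in the labels:
Every edge goes from a vertex to one that appears earlier in the order 2, 6, 1, 5, 3, 4, so processing vertices in that order labels each vertex after all of its successors.
2: no outgoing edge → L
6: →2(L), so W
1: →2(L), so W
5: →1(W), 6(W) — all W, so L
3: →5(L), so W
4: →5(L), so W
From 3, the L positions reachable in one move are: 5.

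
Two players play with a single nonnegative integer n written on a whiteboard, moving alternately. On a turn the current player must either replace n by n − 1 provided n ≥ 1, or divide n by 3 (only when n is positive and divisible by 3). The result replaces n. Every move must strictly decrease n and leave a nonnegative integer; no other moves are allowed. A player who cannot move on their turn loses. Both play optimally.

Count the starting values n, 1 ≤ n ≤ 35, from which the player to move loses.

16

Positions with no move are L. A position that does have a move is losing for the player to move precisely when every available move leads to a winning position for the opponent. Fill in the labels:
n=0: no move → L
n=1: W (go to 0, an L position)
n=2: L (sole option 1(W) is W)
n=3: W (go to 2, an L position)
n=4: L (sole option 3(W) is W)
n=5: W (go to 4, an L position)
n=6: W (go to 2, an L position)
n=7: L (sole option 6(W) is W)
n=8: W (go to 7, an L position)
n=9: L (options 3(W), 8(W) are all W)
n=10: W (go to 9, an L position)
n=11: L (sole option 10(W) is W)
n=12: W (go to 4, an L position)
n=13: L (sole option 12(W) is W)
n=14: W (go to 13, an L position)
n=15: L (options 5(W), 14(W) are all W)
n=16: W (go to 15, an L position)
n=17: L (sole option 16(W) is W)
n=18: W (go to 17, an L position)
n=19: L (sole option 18(W) is W)
n=20: W (go to 19, an L position)
n=21: W (go to 7, an L position)
n=22: L (sole option 21(W) is W)
n=23: W (go to 22, an L position)
n=24: L (options 8(W), 23(W) are all W)
n=25: W (go to 24, an L position)
n=26: L (sole option 25(W) is W)
n=27: W (go to 9, an L position)
n=28: L (sole option 27(W) is W)
n=29: W (go to 28, an L position)
n=30: L (options 10(W), 29(W) are all W)
n=31: W (go to 30, an L position)
n=32: L (sole option 31(W) is W)
n=33: W (go to 11, an L position)
n=34: L (sole option 33(W) is W)
n=35: W (go to 34, an L position)
L entries with 1 ≤ n ≤ 35 (n=0 is outside the asked range and is not counted): n = 2, 4, 7, 9, 11, 13, 15, 17, 19, 22, 24, 26, 28, 30, 32, 34; that makes 16.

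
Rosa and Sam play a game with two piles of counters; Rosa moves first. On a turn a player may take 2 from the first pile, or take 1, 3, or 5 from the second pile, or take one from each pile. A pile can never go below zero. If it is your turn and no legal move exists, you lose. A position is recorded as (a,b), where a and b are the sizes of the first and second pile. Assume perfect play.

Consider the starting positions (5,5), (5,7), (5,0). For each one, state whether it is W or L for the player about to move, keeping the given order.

(5,5): W, (5,7): W, (5,0): L

Classify positions by backward induction: terminal positions (no move available) are L. From any other position, the mover wins iff some move reaches an L.
No move ever increases a pile, so every position that can arise here has a ≤ 5 and b ≤ 7; it is enough to label the cells with 0 ≤ a ≤ 5 and 0 ≤ b ≤ 7.
Every move lowers a or b (never raises either), so fill the grid row by row in increasing a, and left to right within a row: each cell's successors are then already labelled.
      b=0  b=1  b=2  b=3  b=4  b=5  b=6  b=7
a=0:    L    W    L    W    L    W    L    W
a=1:    L    W    L    W    L    W    L    W
a=2:    W    W    W    W    W    W    W    W
a=3:    W    L    W    L    W    L    W    L
a=4:    L    W    W    W    W    W    W    L
a=5:    L    W    L    W    L    W    L    W
Cells with no legal move (terminal, hence L): (0,0), (1,0).
The remaining L cells, each justified by listing all of its moves:
(0,2): →(0,1)(W) only, which is W, so L
(0,4): →(0,3)(W), (0,1)(W) — all W, so L
(0,6): →(0,5)(W), (0,3)(W), (0,1)(W) — all W, so L
(1,2): →(1,1)(W), (0,1)(W) — all W, so L
(1,4): →(1,3)(W), (1,1)(W), (0,3)(W) — all W, so L
(1,6): →(1,5)(W), (1,3)(W), (1,1)(W), (0,5)(W) — all W, so L
(3,1): →(1,1)(W), (3,0)(W), (2,0)(W) — all W, so L
(3,3): →(1,3)(W), (3,2)(W), (3,0)(W), (2,2)(W) — all W, so L
(3,5): →(1,5)(W), (3,4)(W), (3,2)(W), (3,0)(W), (2,4)(W) — all W, so L
(3,7): →(1,7)(W), (3,6)(W), (3,4)(W), (3,2)(W), (2,6)(W) — all W, so L
(4,0): →(2,0)(W) only, which is W, so L
(4,7): →(2,7)(W), (4,6)(W), (4,4)(W), (4,2)(W), (3,6)(W) — all W, so L
(5,0): →(3,0)(W) only, which is W, so L
(5,2): →(3,2)(W), (5,1)(W), (4,1)(W) — all W, so L
(5,4): →(3,4)(W), (5,3)(W), (5,1)(W), (4,3)(W) — all W, so L
(5,6): →(3,6)(W), (5,5)(W), (5,3)(W), (5,1)(W), (4,5)(W) — all W, so L
Every other cell has at least one move into one of the L cells above, so it is W.
(5,5): the move to (3,5) reaches an L cell, so W
(5,7): the move to (3,7) reaches an L cell, so W
(5,0): one of the L cells justified above, so L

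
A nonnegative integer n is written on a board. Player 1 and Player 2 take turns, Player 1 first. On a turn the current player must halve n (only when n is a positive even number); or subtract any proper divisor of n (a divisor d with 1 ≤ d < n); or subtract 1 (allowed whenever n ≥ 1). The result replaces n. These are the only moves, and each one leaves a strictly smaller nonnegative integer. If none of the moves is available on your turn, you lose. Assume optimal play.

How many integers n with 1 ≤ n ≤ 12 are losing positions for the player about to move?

5

Compute win/loss labels from the base case upward. A position with no move is L. Any other position is W if it can reach an L in one move, else L.
n=0: no move → L
n=1: reaches L-position 0 → W
n=2: only reaches 1(W), which is W → L
n=3: reaches L-position 2 → W
n=4: reaches L-position 2 → W
n=5: only reaches 4(W), which is W → L
n=6: reaches L-position 5 → W
n=7: only reaches 6(W), which is W → L
n=8: reaches L-position 7 → W
n=9: only reaches 6(W), 8(W), all W → L
n=10: reaches L-position 5 → W
n=11: only reaches 10(W), which is W → L
n=12: reaches L-position 9 → W
L entries with 1 ≤ n ≤ 12 (n=0 is outside the asked range and is not counted): n = 2, 5, 7, 9, 11; that makes 5.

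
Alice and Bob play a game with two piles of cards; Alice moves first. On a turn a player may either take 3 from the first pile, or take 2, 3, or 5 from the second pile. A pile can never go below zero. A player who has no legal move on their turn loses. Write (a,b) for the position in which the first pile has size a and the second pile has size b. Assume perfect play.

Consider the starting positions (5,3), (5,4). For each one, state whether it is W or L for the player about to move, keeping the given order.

(5,3): L, (5,4): W

Work bottom-up. With no move the player to move loses. Otherwise the position is W if at least one move leads to an L position for the opponent, and L if every move leads to a W.
No move ever increases a pile, so every position that can arise here has a ≤ 5 and b ≤ 4; it is enough to label the cells with 0 ≤ a ≤ 5 and 0 ≤ b ≤ 4.
Every move lowers a or b (never raises either), so fill the grid row by row in increasing a, and left to right within a row: each cell's successors are then already labelled.
      b=0  b=1  b=2  b=3  b=4
a=0:    L    L    W    W    W
a=1:    L    L    W    W    W
a=2:    L    L    W    W    W
a=3:    W    W    L    L    W
a=4:    W    W    L    L    W
a=5:    W    W    L    L    W
Cells with no legal move (terminal, hence L): (0,0), (0,1), (1,0), (1,1), (2,0), (2,1).
The remaining L cells, each justified by listing all of its moves:
(3,2): →(0,2)(W), (3,0)(W) — all W, so L
(3,3): →(0,3)(W), (3,1)(W), (3,0)(W) — all W, so L
(4,2): →(1,2)(W), (4,0)(W) — all W, so L
(4,3): →(1,3)(W), (4,1)(W), (4,0)(W) — all W, so L
(5,2): →(2,2)(W), (5,0)(W) — all W, so L
(5,3): →(2,3)(W), (5,1)(W), (5,0)(W) — all W, so L
Every other cell has at least one move into one of the L cells above, so it is W.
(5,3): one of the L cells justified above, so L
(5,4): the move to (5,2) reaches an L cell, so W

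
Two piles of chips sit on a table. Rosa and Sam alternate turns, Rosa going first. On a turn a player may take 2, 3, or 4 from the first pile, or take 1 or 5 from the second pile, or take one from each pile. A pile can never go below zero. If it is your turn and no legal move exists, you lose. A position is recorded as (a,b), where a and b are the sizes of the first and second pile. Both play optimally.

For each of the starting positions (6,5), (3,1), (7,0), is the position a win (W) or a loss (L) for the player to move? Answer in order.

(6,5): W, (3,1): L, (7,0): L

Work bottom-up. With no move the player to move loses. Otherwise the position is W if at least one move leads to an L position for the opponent, and L if every move leads to a W.
No move ever increases a pile, so every position that can arise here has a ≤ 7 and b ≤ 5; it is enough to label the cells with 0 ≤ a ≤ 7 and 0 ≤ b ≤ 5.
Every move lowers a or b (never raises either), so fill the grid row by row in increasing a, and left to right within a row: each cell's successors are then already labelled.
      b=0  b=1  b=2  b=3  b=4  b=5
a=0:    L    W    L    W    L    W
a=1:    L    W    L    W    L    W
a=2:    W    W    W    W    W    W
a=3:    W    L    W    L    W    L
a=4:    W    L    W    L    W    L
a=5:    W    W    W    W    W    W
a=6:    L    W    L    W    L    W
a=7:    L    W    L    W    L    W
Cells with no legal move (terminal, hence L): (0,0), (1,0).
The remaining L cells, each justified by listing all of its moves:
(0,2): the only move is to (0,1)(W), a W ⇒ L
(0,4): the only move is to (0,3)(W), a W ⇒ L
(1,2): moves to (1,1)(W), (0,1)(W); every one is W ⇒ L
(1,4): moves to (1,3)(W), (0,3)(W); every one is W ⇒ L
(3,1): moves to (1,1)(W), (0,1)(W), (3,0)(W), (2,0)(W); every one is W ⇒ L
(3,3): moves to (1,3)(W), (0,3)(W), (3,2)(W), (2,2)(W); every one is W ⇒ L
(3,5): moves to (1,5)(W), (0,5)(W), (3,4)(W), (3,0)(W), (2,4)(W); every one is W ⇒ L
(4,1): moves to (2,1)(W), (1,1)(W), (0,1)(W), (4,0)(W), (3,0)(W); every one is W ⇒ L
(4,3): moves to (2,3)(W), (1,3)(W), (0,3)(W), (4,2)(W), (3,2)(W); every one is W ⇒ L
(4,5): moves to (2,5)(W), (1,5)(W), (0,5)(W), (4,4)(W), (4,0)(W), (3,4)(W); every one is W ⇒ L
(6,0): moves to (4,0)(W), (3,0)(W), (2,0)(W); every one is W ⇒ L
(6,2): moves to (4,2)(W), (3,2)(W), (2,2)(W), (6,1)(W), (5,1)(W); every one is W ⇒ L
(6,4): moves to (4,4)(W), (3,4)(W), (2,4)(W), (6,3)(W), (5,3)(W); every one is W ⇒ L
(7,0): moves to (5,0)(W), (4,0)(W), (3,0)(W); every one is W ⇒ L
(7,2): moves to (5,2)(W), (4,2)(W), (3,2)(W), (7,1)(W), (6,1)(W); every one is W ⇒ L
(7,4): moves to (5,4)(W), (4,4)(W), (3,4)(W), (7,3)(W), (6,3)(W); every one is W ⇒ L
Every other cell has at least one move into one of the L cells above, so it is W.
(6,5): the move to (4,5) reaches an L cell, so W
(3,1): one of the L cells justified above, so L
(7,0): one of the L cells justified above, so L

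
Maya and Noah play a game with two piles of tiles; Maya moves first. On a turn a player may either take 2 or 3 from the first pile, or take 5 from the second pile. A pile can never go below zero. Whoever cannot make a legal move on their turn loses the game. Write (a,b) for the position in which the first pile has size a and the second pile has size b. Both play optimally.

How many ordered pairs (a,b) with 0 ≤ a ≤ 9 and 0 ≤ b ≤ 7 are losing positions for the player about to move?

32

Build the W/L table. Terminal = L. A non-terminal position is W if it has a move to some L; otherwise it is L.
Every move lowers a or b (never raises either), so fill the grid row by row in increasing a, and left to right within a row: each cell's successors are then already labelled.
      b=0  b=1  b=2  b=3  b=4  b=5  b=6  b=7
a=0:    L    L    L    L    L    W    W    W
a=1:    L    L    L    L    L    W    W    W
a=2:    W    W    W    W    W    L    L    L
a=3:    W    W    W    W    W    L    L    L
a=4:    W    W    W    W    W    W    W    W
a=5:    L    L    L    L    L    W    W    W
a=6:    L    L    L    L    L    W    W    W
a=7:    W    W    W    W    W    L    L    L
a=8:    W    W    W    W    W    L    L    L
a=9:    W    W    W    W    W    W    W    W
Cells with no legal move (terminal, hence L): (0,0), (0,1), (0,2), (0,3), (0,4), (1,0), (1,1), (1,2), (1,3), (1,4).
The remaining L cells, each justified by listing all of its moves:
(2,5): →(0,5)(W), (2,0)(W) — all W, so L
(2,6): →(0,6)(W), (2,1)(W) — all W, so L
(2,7): →(0,7)(W), (2,2)(W) — all W, so L
(3,5): →(1,5)(W), (0,5)(W), (3,0)(W) — all W, so L
(3,6): →(1,6)(W), (0,6)(W), (3,1)(W) — all W, so L
(3,7): →(1,7)(W), (0,7)(W), (3,2)(W) — all W, so L
(5,0): →(3,0)(W), (2,0)(W) — all W, so L
(5,1): →(3,1)(W), (2,1)(W) — all W, so L
(5,2): →(3,2)(W), (2,2)(W) — all W, so L
(5,3): →(3,3)(W), (2,3)(W) — all W, so L
(5,4): →(3,4)(W), (2,4)(W) — all W, so L
(6,0): →(4,0)(W), (3,0)(W) — all W, so L
(6,1): →(4,1)(W), (3,1)(W) — all W, so L
(6,2): →(4,2)(W), (3,2)(W) — all W, so L
(6,3): →(4,3)(W), (3,3)(W) — all W, so L
(6,4): →(4,4)(W), (3,4)(W) — all W, so L
(7,5): →(5,5)(W), (4,5)(W), (7,0)(W) — all W, so L
(7,6): →(5,6)(W), (4,6)(W), (7,1)(W) — all W, so L
(7,7): →(5,7)(W), (4,7)(W), (7,2)(W) — all W, so L
(8,5): →(6,5)(W), (5,5)(W), (8,0)(W) — all W, so L
(8,6): →(6,6)(W), (5,6)(W), (8,1)(W) — all W, so L
(8,7): →(6,7)(W), (5,7)(W), (8,2)(W) — all W, so L
Every other cell has at least one move into one of the L cells above, so it is W.
L cells per row: a=0: 5, a=1: 5, a=2: 3, a=3: 3, a=4: 0, a=5: 5, a=6: 5, a=7: 3, a=8: 3, a=9: 0; total 32.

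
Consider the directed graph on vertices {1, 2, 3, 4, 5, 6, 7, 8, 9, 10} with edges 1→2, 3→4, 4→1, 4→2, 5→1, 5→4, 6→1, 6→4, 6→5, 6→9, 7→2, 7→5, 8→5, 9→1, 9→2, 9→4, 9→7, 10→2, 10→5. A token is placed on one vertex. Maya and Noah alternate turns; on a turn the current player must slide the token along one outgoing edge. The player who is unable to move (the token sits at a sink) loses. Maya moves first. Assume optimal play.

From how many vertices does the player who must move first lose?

Work bottom-up. With no move the player to move loses. Otherwise the position is W if at least one move leads to an L position for the opponent, and L if every move leads to a W.
Every edge goes from a vertex to one that appears earlier in the order 2, 1, 4, 5, 3, 7, 10, 8, 9, 6, so processing vertices in that order labels each vertex after all of its successors.
2: no outgoing edge → L
1: reaches L-position 2 → W
4: reaches L-position 2 → W
5: only reaches 4(W), 1(W), all W → L
3: only reaches 4(W), which is W → L
7: reaches L-position 5 → W
10: reaches L-position 5 → W
8: reaches L-position 5 → W
9: reaches L-position 2 → W
6: reaches L-position 5 → W
The L vertices are 2, 3, 5; that is 3 in all.

3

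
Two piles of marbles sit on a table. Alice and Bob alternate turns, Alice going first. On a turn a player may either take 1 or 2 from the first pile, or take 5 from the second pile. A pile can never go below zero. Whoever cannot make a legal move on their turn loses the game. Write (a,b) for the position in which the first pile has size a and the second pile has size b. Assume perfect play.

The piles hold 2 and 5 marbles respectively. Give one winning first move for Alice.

Use the standard recursion: the mover loses at a terminal position; elsewhere, the mover wins exactly when some move hands the opponent an L position.
No move ever increases a pile, so every position that can arise here has a ≤ 2 and b ≤ 5; it is enough to label the cells with 0 ≤ a ≤ 2 and 0 ≤ b ≤ 5.
Every move lowers a or b (never raises either), so fill the grid row by row in increasing a, and left to right within a row: each cell's successors are then already labelled.
      b=0  b=1  b=2  b=3  b=4  b=5
a=0:    L    L    L    L    L    W
a=1:    W    W    W    W    W    L
a=2:    W    W    W    W    W    W
Cells with no legal move (terminal, hence L): (0,0), (0,1), (0,2), (0,3), (0,4).
The remaining L cells, each justified by listing all of its moves:
(1,5): only reaches (0,5)(W), (1,0)(W), all W → L
Every other cell has at least one move into one of the L cells above, so it is W.
From (2,5), the L positions reachable in one move are: (1,5).

Move to (1,5).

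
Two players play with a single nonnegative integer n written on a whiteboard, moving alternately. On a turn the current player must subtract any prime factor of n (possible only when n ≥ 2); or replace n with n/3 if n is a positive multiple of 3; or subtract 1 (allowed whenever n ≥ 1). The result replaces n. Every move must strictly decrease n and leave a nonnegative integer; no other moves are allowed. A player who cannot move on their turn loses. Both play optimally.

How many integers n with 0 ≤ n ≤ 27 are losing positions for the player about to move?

8

Label each position W (a win for the player to move) or L (a loss). A position with no legal move is L; any other position is W exactly when some move reaches an L, and L when every move reaches a W.
n=0: no move → L
n=1: reaches L-position 0 → W
n=2: reaches L-position 0 → W
n=3: reaches L-position 0 → W
n=4: only reaches 2(W), 3(W), all W → L
n=5: reaches L-position 0 → W
n=6: reaches L-position 4 → W
n=7: reaches L-position 0 → W
n=8: only reaches 6(W), 7(W), all W → L
n=9: reaches L-position 8 → W
n=10: reaches L-position 8 → W
n=11: reaches L-position 0 → W
n=12: reaches L-position 4 → W
n=13: reaches L-position 0 → W
n=14: only reaches 7(W), 12(W), 13(W), all W → L
n=15: reaches L-position 14 → W
n=16: reaches L-position 14 → W
n=17: reaches L-position 0 → W
n=18: only reaches 6(W), 15(W), 16(W), 17(W), all W → L
n=19: reaches L-position 0 → W
n=20: reaches L-position 18 → W
n=21: reaches L-position 14 → W
n=22: only reaches 11(W), 20(W), 21(W), all W → L
n=23: reaches L-position 0 → W
n=24: reaches L-position 8 → W
n=25: only reaches 20(W), 24(W), all W → L
n=26: reaches L-position 25 → W
n=27: only reaches 9(W), 24(W), 26(W), all W → L
L entries with 0 ≤ n ≤ 27: n = 0, 4, 8, 14, 18, 22, 25, 27; that makes 8.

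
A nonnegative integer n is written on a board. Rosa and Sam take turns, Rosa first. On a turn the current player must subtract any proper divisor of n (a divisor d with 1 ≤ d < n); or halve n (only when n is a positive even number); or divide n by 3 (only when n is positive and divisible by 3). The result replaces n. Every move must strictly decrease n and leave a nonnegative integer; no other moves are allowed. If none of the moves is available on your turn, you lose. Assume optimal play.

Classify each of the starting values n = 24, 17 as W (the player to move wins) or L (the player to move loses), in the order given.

24: W, 17: L

Use the standard recursion: the mover loses at a terminal position; elsewhere, the mover wins exactly when some move hands the opponent an L position.
n=0: no move → L
n=1: no move → L
n=2: can move to 1, which is L ⇒ W
n=3: can move to 1, which is L ⇒ W
n=4: moves to 2(W), 3(W); every one is W ⇒ L
n=5: can move to 4, which is L ⇒ W
n=6: can move to 4, which is L ⇒ W
n=7: the only move is to 6(W), a W ⇒ L
n=8: can move to 4, which is L ⇒ W
n=9: moves to 3(W), 6(W), 8(W); every one is W ⇒ L
n=10: can move to 9, which is L ⇒ W
n=11: the only move is to 10(W), a W ⇒ L
n=12: can move to 4, which is L ⇒ W
n=13: the only move is to 12(W), a W ⇒ L
n=14: can move to 7, which is L ⇒ W
n=15: moves to 5(W), 10(W), 12(W), 14(W); every one is W ⇒ L
n=16: can move to 15, which is L ⇒ W
n=17: the only move is to 16(W), a W ⇒ L
n=18: can move to 9, which is L ⇒ W
n=19: the only move is to 18(W), a W ⇒ L
n=20: can move to 15, which is L ⇒ W
n=21: can move to 7, which is L ⇒ W
n=22: can move to 11, which is L ⇒ W
n=23: the only move is to 22(W), a W ⇒ L
n=24: can move to 23, which is L ⇒ W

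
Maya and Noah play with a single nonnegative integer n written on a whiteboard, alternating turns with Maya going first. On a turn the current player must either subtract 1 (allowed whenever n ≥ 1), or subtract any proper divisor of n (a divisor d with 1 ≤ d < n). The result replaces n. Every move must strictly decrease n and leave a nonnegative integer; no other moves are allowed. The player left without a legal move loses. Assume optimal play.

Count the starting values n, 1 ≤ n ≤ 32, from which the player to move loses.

Classify positions by backward induction: terminal positions (no move available) are L. From any other position, the mover wins iff some move reaches an L.
n=0: no move → L
n=1: can move to 0, which is L ⇒ W
n=2: the only move is to 1(W), a W ⇒ L
n=3: can move to 2, which is L ⇒ W
n=4: can move to 2, which is L ⇒ W
n=5: the only move is to 4(W), a W ⇒ L
n=6: can move to 5, which is L ⇒ W
n=7: the only move is to 6(W), a W ⇒ L
n=8: can move to 7, which is L ⇒ W
n=9: moves to 6(W), 8(W); every one is W ⇒ L
n=10: can move to 5, which is L ⇒ W
n=11: the only move is to 10(W), a W ⇒ L
n=12: can move to 9, which is L ⇒ W
n=13: the only move is to 12(W), a W ⇒ L
n=14: can move to 7, which is L ⇒ W
n=15: moves to 10(W), 12(W), 14(W); every one is W ⇒ L
n=16: can move to 15, which is L ⇒ W
n=17: the only move is to 16(W), a W ⇒ L
n=18: can move to 9, which is L ⇒ W
n=19: the only move is to 18(W), a W ⇒ L
n=20: can move to 15, which is L ⇒ W
n=21: moves to 14(W), 18(W), 20(W); every one is W ⇒ L
n=22: can move to 11, which is L ⇒ W
n=23: the only move is to 22(W), a W ⇒ L
n=24: can move to 21, which is L ⇒ W
n=25: moves to 20(W), 24(W); every one is W ⇒ L
n=26: can move to 13, which is L ⇒ W
n=27: moves to 18(W), 24(W), 26(W); every one is W ⇒ L
n=28: can move to 21, which is L ⇒ W
n=29: the only move is to 28(W), a W ⇒ L
n=30: can move to 15, which is L ⇒ W
n=31: the only move is to 30(W), a W ⇒ L
n=32: can move to 31, which is L ⇒ W
L entries with 1 ≤ n ≤ 32 (n=0 is outside the asked range and is not counted): n = 2, 5, 7, 9, 11, 13, 15, 17, 19, 21, 23, 25, 27, 29, 31; that makes 15.

15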